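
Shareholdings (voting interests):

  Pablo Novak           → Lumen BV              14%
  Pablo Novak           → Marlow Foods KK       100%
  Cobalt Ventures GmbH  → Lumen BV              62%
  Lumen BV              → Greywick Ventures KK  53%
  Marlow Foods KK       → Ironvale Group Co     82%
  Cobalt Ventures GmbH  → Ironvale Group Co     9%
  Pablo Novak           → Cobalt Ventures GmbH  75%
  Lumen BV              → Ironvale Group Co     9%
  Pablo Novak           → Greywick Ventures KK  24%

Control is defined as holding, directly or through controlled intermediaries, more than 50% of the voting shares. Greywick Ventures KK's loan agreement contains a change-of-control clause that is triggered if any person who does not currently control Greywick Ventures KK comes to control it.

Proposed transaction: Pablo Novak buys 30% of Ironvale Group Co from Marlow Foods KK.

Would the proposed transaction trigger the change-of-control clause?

No

The purchase adds only to Pablo's holdings (Marlow's stake shrinks), so Pablo is the only person who could newly come to control Greywick.
Pablo holds 75% of Cobalt, so Pablo controls Cobalt.
Cobalt and Pablo together hold 62% + 14% = 76% of Lumen, so Pablo controls Lumen.
Pablo and Lumen together hold 24% + 53% = 77% of Greywick, so Pablo controls Greywick.
So Pablo already controls Greywick before the transaction.
After the purchase, Pablo holds 30% of Ironvale directly, and Marlow's stake falls to 52%.
Pablo controlled Greywick already, so this is not a new person acquiring control; every other person's position is unchanged or reduced.
No new person acquires control, so the clause is not triggered.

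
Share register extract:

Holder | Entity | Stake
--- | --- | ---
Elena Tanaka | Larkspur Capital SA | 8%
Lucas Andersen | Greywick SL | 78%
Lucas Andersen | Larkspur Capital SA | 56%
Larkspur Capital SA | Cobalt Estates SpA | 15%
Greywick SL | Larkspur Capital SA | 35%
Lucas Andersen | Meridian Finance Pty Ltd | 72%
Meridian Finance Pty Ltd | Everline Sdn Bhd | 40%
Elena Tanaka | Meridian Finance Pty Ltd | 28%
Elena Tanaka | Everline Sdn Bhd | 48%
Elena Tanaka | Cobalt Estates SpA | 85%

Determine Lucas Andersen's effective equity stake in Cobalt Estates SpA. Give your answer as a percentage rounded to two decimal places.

Lucas reaches Cobalt along 2 paths.
Via Greywick → Larkspur: 78% × 35% × 15% = 4.095%.
Via Larkspur: 56% × 15% = 8.4%.
Total: 4.095% + 8.4% = 12.495%.
Rounded: 12.50%.

12.50%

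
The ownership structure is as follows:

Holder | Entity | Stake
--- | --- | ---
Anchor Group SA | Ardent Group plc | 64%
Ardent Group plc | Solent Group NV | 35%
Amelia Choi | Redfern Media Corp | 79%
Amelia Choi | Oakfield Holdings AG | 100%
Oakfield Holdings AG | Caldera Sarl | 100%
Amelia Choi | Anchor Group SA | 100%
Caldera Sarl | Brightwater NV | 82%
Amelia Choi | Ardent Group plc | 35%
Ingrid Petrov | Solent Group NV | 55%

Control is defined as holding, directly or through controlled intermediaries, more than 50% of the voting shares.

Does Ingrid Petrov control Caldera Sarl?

No

Ingrid holds 55% of Solent, so Ingrid controls Solent.
Neither Ingrid nor any entity Ingrid controls holds any voting interest in Caldera.
So Ingrid does not control Caldera.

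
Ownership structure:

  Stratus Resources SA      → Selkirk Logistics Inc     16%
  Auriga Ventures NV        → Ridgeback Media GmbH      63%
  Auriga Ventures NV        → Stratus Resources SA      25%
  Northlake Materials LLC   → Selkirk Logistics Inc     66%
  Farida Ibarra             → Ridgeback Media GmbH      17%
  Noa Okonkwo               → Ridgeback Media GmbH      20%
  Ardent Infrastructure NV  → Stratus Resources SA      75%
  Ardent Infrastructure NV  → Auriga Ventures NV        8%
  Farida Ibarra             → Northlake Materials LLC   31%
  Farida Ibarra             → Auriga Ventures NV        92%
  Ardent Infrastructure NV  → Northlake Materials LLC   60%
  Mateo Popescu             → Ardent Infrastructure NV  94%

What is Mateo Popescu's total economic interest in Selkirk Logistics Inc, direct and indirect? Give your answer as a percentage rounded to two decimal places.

48.80%

Mateo reaches Selkirk along 3 paths.
Via Ardent → Northlake: 94% × 60% × 66% = 37.224%.
Via Ardent → Auriga → Stratus: 94% × 8% × 25% × 16% = 0.3008%.
Via Ardent → Stratus: 94% × 75% × 16% = 11.28%.
Total: 37.224% + 0.3008% + 11.28% = 48.8048%.
Rounded: 48.80%.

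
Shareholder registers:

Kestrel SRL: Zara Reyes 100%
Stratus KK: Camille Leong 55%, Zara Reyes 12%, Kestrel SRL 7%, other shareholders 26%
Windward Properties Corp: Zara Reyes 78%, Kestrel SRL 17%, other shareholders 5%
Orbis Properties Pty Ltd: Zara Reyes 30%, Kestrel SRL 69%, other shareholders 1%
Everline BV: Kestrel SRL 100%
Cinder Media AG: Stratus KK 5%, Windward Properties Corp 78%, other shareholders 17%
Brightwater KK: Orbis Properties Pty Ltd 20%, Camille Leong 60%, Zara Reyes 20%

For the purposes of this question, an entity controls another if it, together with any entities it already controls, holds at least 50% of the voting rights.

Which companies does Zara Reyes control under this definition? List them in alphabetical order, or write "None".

Zara holds 100% of Kestrel, so Zara controls Kestrel.
Zara and Kestrel together hold 78% + 17% = 95% of Windward, so Zara controls Windward.
Zara and Kestrel together hold 30% + 69% = 99% of Orbis, so Zara controls Orbis.
Kestrel holds 100% of Everline, so Zara controls Everline.
Windward holds 78% of Cinder, so Zara controls Cinder.
No other company's threshold is met.

Cinder Media AG, Everline BV, Kestrel SRL, Orbis Properties Pty Ltd, Windward Properties Corp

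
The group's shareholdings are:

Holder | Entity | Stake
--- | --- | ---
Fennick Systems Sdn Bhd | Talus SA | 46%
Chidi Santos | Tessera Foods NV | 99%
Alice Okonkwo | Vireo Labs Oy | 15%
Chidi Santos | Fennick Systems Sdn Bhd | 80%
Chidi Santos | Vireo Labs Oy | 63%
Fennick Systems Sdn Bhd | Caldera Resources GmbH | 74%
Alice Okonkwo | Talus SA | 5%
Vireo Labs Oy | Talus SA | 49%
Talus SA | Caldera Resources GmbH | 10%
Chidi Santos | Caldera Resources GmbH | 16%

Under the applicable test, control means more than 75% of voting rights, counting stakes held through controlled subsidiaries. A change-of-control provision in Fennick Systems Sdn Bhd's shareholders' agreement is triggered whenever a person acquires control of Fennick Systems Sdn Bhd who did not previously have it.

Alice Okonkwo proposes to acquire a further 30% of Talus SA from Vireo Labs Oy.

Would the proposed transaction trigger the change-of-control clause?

No

The purchase adds only to Alice's holdings (Vireo's stake shrinks), so Alice is the only person who could newly come to control Fennick.
Alice's largest direct stake is 15% in Vireo, which does not meet the threshold, so Alice controls no company.
Neither Alice nor any entity Alice controls holds any voting interest in Fennick.
So before the transaction, Alice does not control Fennick.
After the purchase, Alice's direct stake in Talus rises to 5% + 30% = 35%, and Vireo's stake falls to 19%.
Alice's side now holds 35% of Talus, not > 75%, so Alice still does not control Talus.
After the transaction, neither Alice nor any entity Alice controls holds a voting interest in Fennick, so Alice still does not control it.
No new person acquires control, so the clause is not triggered.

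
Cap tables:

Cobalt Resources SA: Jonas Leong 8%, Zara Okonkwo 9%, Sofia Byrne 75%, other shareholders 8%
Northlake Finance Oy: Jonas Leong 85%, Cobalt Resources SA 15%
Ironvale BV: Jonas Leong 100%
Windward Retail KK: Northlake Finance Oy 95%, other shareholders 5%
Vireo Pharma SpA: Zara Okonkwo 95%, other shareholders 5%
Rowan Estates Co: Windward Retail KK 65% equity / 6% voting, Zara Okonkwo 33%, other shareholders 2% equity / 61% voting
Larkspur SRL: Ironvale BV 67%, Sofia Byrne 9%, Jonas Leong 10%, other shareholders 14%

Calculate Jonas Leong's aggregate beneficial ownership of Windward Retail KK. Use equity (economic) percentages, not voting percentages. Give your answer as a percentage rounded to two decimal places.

81.89%

Jonas reaches Windward along 2 paths.
Via Northlake: 85% × 95% = 80.75%.
Via Cobalt → Northlake: 8% × 15% × 95% = 1.14%.
Total: 80.75% + 1.14% = 81.89%.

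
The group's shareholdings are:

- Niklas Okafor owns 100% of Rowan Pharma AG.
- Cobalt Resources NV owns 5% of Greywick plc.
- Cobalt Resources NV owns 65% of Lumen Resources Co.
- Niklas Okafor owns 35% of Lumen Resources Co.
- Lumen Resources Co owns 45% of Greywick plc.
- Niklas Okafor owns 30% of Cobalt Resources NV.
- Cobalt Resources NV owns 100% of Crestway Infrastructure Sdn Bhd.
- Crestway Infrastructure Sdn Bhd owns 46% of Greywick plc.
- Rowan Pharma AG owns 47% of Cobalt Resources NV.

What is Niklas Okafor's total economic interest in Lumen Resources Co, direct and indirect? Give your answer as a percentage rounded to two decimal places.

85.05%

Niklas reaches Lumen along 3 paths.
Via Cobalt: 30% × 65% = 19.5%.
Via Rowan → Cobalt: 100% × 47% × 65% = 30.55%.
Direct stake: 35% = 35%.
Total: 19.5% + 30.55% + 35% = 85.05%.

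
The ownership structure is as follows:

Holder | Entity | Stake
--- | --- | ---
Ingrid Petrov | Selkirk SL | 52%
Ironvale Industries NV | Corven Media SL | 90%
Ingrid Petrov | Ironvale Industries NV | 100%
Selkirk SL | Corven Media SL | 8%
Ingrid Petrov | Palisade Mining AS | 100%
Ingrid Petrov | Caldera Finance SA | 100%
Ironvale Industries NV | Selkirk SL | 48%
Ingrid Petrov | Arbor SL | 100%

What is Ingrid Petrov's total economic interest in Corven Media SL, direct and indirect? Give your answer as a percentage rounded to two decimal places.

98.00%

Ingrid reaches Corven along 3 paths.
Via Ironvale → Selkirk: 100% × 48% × 8% = 3.84%.
Via Selkirk: 52% × 8% = 4.16%.
Via Ironvale: 100% × 90% = 90%.
Total: 3.84% + 4.16% + 90% = 98%.
Rounded: 98.00%.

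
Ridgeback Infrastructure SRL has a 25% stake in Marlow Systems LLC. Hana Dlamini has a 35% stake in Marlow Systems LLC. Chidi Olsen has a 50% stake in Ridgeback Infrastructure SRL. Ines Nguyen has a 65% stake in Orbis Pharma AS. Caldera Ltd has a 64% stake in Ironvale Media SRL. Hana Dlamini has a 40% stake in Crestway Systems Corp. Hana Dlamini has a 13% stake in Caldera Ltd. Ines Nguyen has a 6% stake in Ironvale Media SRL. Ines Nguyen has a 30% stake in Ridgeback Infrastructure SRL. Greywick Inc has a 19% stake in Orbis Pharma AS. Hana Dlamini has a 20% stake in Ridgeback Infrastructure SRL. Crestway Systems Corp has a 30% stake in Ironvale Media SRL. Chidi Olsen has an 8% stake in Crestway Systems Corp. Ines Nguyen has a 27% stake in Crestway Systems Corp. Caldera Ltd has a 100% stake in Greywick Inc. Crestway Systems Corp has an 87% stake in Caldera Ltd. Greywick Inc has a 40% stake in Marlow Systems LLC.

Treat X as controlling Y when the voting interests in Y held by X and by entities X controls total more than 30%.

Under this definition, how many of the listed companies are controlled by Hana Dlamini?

Hana holds 40% of Crestway, so Hana controls Crestway.
Hana and Crestway together hold 13% + 87% = 100% of Caldera, so Hana controls Caldera.
Caldera holds 100% of Greywick, so Hana controls Greywick.
Crestway and Caldera together hold 30% + 64% = 94% of Ironvale, so Hana controls Ironvale.
Greywick and Hana together hold 40% + 35% = 75% of Marlow, so Hana controls Marlow.
No other company's threshold is met.
Hana controls 5 companies.

5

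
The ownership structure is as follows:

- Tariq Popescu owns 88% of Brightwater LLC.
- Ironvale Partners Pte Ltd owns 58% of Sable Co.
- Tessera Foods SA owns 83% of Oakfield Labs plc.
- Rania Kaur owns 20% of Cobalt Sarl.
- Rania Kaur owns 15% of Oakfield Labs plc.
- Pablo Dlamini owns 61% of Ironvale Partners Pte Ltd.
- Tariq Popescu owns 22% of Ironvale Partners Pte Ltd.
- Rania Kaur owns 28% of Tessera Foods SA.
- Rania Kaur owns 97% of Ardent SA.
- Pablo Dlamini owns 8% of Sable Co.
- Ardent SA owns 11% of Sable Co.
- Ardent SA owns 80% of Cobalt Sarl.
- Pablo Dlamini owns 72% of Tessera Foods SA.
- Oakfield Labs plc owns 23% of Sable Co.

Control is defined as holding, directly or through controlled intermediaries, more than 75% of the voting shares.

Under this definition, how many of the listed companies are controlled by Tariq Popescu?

Tariq holds 88% of Brightwater, so Tariq controls Brightwater.
No other company's threshold is met.
Tariq controls 1 company.

1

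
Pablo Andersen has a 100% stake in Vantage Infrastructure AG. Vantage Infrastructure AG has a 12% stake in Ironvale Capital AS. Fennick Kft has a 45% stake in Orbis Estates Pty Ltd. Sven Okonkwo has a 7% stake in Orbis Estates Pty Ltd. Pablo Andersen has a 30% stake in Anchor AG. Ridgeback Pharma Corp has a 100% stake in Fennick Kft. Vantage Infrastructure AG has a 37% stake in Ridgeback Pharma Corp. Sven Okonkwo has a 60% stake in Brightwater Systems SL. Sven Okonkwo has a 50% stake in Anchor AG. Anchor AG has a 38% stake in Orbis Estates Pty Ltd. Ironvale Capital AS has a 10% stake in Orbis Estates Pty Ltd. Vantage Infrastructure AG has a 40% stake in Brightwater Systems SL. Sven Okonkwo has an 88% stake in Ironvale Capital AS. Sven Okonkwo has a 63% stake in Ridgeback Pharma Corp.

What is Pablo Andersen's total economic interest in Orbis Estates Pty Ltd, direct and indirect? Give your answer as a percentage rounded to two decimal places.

29.25%

Pablo reaches Orbis along 3 paths.
Via Anchor: 30% × 38% = 11.4%.
Via Vantage → Ironvale: 100% × 12% × 10% = 1.2%.
Via Vantage → Ridgeback → Fennick: 100% × 37% × 100% × 45% = 16.65%.
Total: 11.4% + 1.2% + 16.65% = 29.25%.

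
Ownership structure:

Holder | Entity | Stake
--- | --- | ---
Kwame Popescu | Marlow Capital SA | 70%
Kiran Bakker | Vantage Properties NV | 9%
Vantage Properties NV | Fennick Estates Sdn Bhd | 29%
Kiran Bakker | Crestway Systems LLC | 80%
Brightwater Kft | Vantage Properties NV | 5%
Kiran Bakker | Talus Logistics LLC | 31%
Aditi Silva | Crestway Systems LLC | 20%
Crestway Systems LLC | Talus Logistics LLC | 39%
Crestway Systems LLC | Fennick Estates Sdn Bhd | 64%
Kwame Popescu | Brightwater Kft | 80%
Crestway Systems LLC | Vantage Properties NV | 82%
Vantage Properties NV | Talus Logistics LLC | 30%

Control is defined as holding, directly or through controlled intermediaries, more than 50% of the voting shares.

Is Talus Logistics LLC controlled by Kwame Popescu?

No

Kwame holds 80% of Brightwater, so Kwame controls Brightwater.
Kwame holds 70% of Marlow, so Kwame controls Marlow.
Neither Kwame nor any entity Kwame controls holds any voting interest in Talus.
So Kwame does not control Talus.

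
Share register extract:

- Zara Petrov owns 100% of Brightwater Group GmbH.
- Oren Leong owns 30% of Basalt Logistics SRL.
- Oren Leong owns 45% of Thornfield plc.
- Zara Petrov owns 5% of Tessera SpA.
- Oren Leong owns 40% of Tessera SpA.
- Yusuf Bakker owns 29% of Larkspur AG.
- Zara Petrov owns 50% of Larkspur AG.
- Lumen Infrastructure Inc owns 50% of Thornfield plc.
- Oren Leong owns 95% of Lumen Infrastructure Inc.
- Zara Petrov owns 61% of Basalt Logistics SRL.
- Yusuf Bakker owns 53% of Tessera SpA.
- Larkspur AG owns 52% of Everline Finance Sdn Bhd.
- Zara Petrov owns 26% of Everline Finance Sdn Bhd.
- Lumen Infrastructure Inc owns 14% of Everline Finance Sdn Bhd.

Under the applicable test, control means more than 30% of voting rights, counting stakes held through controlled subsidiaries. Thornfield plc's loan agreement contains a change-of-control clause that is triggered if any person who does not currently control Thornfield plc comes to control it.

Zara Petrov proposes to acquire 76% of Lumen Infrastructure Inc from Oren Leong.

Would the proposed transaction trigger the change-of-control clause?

The purchase adds only to Zara's holdings (Oren's stake shrinks), so Zara is the only person who could newly come to control Thornfield.
Zara holds 50% of Larkspur, so Zara controls Larkspur.
Zara holds 61% of Basalt, so Zara controls Basalt.
Zara holds 100% of Brightwater, so Zara controls Brightwater.
Larkspur and Zara together hold 52% + 26% = 78% of Everline, so Zara controls Everline.
Neither Zara nor any entity Zara controls holds any voting interest in Thornfield.
So before the transaction, Zara does not control Thornfield.
After the purchase, Zara holds 76% of Lumen directly, and Oren's stake falls to 19%.
Zara holds 76% of Lumen, so Zara controls Lumen.
Lumen holds 50% of Thornfield, so Zara controls Thornfield.
Zara did not control Thornfield before and does after, so the clause is triggered.

Yes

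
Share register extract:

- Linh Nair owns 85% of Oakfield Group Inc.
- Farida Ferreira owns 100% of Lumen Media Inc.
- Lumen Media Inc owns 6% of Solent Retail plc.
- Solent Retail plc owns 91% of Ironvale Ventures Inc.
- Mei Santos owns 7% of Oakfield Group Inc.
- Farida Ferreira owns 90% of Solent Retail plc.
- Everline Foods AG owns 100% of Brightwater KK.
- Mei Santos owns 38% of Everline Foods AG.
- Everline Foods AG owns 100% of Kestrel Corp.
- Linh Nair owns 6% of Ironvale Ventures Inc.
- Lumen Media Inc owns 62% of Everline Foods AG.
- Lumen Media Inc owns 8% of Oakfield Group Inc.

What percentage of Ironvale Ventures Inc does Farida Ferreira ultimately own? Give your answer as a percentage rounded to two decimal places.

87.36%

Farida reaches Ironvale along 2 paths.
Via Solent: 90% × 91% = 81.9%.
Via Lumen → Solent: 100% × 6% × 91% = 5.46%.
Total: 81.9% + 5.46% = 87.36%.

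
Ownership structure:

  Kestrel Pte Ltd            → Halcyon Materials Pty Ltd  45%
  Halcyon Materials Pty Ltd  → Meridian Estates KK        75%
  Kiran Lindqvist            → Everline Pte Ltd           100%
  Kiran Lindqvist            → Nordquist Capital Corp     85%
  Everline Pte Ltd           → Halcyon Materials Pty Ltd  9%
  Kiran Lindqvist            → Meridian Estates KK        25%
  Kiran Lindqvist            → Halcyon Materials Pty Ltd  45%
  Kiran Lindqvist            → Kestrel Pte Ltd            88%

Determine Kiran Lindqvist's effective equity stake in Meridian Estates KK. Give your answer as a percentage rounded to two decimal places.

95.20%

Kiran reaches Meridian along 4 paths.
Via Everline → Halcyon: 100% × 9% × 75% = 6.75%.
Via Kestrel → Halcyon: 88% × 45% × 75% = 29.7%.
Via Halcyon: 45% × 75% = 33.75%.
Direct stake: 25% = 25%.
Total: 6.75% + 29.7% + 33.75% + 25% = 95.2%.
Rounded: 95.20%.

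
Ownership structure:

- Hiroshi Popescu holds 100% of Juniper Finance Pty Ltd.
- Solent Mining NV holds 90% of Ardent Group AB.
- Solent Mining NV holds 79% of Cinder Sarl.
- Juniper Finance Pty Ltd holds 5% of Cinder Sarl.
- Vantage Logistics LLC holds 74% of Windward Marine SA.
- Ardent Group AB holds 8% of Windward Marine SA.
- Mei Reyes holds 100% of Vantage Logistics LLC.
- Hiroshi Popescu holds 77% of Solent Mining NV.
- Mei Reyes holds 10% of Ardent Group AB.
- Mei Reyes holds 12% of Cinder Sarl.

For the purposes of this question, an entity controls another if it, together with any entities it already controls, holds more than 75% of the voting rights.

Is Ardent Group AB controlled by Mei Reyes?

Mei holds 100% of Vantage, so Mei controls Vantage.
In Ardent, Mei's side holds only 10%, not > 75%.
So Mei does not control Ardent.

No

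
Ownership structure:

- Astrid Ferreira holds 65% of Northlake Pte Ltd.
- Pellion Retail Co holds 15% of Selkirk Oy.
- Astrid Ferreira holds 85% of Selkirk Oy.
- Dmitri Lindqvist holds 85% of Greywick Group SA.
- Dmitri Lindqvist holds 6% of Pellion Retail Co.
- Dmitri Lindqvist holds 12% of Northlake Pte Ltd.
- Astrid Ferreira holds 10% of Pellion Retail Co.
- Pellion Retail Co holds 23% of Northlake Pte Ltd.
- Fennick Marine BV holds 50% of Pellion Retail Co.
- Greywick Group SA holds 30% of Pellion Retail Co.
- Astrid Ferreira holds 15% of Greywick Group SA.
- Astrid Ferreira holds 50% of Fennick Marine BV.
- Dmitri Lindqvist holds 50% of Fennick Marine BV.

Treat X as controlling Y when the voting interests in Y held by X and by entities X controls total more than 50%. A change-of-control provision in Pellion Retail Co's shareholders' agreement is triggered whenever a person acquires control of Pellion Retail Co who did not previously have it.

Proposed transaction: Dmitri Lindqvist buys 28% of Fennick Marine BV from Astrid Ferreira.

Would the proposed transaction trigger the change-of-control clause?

The purchase adds only to Dmitri's holdings (Astrid's stake shrinks), so Dmitri is the only person who could newly come to control Pellion.
Dmitri holds 85% of Greywick, so Dmitri controls Greywick.
In Pellion, Dmitri's side holds only 30% + 6% = 36%, not > 50%.
So before the transaction, Dmitri does not control Pellion.
After the purchase, Dmitri's direct stake in Fennick rises to 50% + 28% = 78%, and Astrid's stake falls to 22%.
Dmitri holds 78% of Fennick, so Dmitri controls Fennick.
Greywick and Fennick and Dmitri together hold 30% + 50% + 6% = 86% of Pellion, so Dmitri controls Pellion.
Dmitri did not control Pellion before and does after, so the clause is triggered.

Yes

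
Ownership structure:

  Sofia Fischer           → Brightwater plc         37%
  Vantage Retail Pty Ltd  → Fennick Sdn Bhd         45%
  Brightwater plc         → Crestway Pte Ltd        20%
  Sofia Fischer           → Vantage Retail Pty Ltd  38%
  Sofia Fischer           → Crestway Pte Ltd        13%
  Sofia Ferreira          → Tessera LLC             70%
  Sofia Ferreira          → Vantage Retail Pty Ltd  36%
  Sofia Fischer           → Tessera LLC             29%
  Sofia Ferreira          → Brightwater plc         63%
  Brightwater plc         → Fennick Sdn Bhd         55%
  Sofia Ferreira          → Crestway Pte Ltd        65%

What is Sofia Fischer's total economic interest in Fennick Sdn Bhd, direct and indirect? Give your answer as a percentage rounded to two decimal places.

37.45%

Sofia Fischer reaches Fennick along 2 paths.
Via Vantage: 38% × 45% = 17.1%.
Via Brightwater: 37% × 55% = 20.35%.
Total: 17.1% + 20.35% = 37.45%.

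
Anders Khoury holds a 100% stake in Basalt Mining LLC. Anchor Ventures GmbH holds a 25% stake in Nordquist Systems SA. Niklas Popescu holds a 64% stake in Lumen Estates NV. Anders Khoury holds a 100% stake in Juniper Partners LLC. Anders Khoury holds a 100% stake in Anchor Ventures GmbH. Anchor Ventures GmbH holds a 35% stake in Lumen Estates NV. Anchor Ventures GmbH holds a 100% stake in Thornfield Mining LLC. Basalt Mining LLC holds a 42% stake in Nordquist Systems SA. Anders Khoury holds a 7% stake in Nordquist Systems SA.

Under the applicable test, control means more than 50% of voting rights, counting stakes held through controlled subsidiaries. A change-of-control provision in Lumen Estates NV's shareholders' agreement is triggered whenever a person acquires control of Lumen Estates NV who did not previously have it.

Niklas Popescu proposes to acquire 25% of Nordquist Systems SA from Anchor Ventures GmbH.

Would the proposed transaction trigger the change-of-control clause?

No

The purchase adds only to Niklas's holdings (Anchor's stake shrinks), so Niklas is the only person who could newly come to control Lumen.
Niklas holds 64% of Lumen, so Niklas controls Lumen.
So Niklas already controls Lumen before the transaction.
After the purchase, Niklas holds 25% of Nordquist directly, and Anchor's stake falls to 0%.
Niklas controlled Lumen already, so this is not a new person acquiring control; every other person's position is unchanged or reduced.
No new person acquires control, so the clause is not triggered.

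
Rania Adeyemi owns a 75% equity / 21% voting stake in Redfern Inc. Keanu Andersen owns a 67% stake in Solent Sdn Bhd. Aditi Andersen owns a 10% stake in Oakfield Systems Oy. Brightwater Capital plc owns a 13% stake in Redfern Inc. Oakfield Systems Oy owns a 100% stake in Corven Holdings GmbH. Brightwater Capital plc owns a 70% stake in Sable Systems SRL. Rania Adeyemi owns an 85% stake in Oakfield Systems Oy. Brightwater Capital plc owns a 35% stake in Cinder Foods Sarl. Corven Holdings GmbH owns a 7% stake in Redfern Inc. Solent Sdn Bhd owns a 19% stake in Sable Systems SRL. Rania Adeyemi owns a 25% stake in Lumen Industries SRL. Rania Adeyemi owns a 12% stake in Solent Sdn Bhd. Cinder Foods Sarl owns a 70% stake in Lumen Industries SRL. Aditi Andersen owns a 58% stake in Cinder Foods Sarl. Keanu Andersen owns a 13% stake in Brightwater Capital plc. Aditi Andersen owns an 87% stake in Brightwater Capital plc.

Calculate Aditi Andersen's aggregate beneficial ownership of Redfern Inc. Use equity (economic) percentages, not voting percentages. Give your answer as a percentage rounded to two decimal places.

12.01%

Aditi reaches Redfern along 2 paths.
Via Oakfield → Corven: 10% × 100% × 7% = 0.7%.
Via Brightwater: 87% × 13% = 11.31%.
Total: 0.7% + 11.31% = 12.01%.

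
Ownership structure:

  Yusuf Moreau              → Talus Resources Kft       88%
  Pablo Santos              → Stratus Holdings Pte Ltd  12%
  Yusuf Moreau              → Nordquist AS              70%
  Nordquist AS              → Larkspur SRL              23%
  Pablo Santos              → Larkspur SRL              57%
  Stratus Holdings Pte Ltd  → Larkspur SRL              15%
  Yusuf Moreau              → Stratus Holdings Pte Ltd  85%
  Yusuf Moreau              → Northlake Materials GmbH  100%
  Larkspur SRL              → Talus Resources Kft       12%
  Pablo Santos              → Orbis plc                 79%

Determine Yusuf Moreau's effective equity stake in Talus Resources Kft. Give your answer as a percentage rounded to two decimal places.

Yusuf reaches Talus along 3 paths.
Direct stake: 88% = 88%.
Via Nordquist → Larkspur: 70% × 23% × 12% = 1.932%.
Via Stratus → Larkspur: 85% × 15% × 12% = 1.53%.
Total: 88% + 1.932% + 1.53% = 91.462%.
Rounded: 91.46%.

91.46%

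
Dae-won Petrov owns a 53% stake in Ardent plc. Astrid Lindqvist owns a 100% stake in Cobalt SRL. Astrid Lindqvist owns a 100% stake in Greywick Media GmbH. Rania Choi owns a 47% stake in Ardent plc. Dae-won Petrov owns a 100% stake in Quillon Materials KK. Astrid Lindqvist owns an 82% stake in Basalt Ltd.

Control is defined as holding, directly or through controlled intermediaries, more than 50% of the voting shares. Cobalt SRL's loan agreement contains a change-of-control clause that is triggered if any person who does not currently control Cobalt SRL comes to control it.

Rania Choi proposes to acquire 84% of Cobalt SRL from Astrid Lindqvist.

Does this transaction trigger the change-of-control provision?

The purchase adds only to Rania's holdings (Astrid's stake shrinks), so Rania is the only person who could newly come to control Cobalt.
Rania's largest direct stake is 47% in Ardent, which does not meet the threshold, so Rania controls no company.
Neither Rania nor any entity Rania controls holds any voting interest in Cobalt.
So before the transaction, Rania does not control Cobalt.
After the purchase, Rania holds 84% of Cobalt directly, and Astrid's stake falls to 16%.
Rania holds 84% of Cobalt, so Rania controls Cobalt.
Rania did not control Cobalt before and does after, so the clause is triggered.

Yes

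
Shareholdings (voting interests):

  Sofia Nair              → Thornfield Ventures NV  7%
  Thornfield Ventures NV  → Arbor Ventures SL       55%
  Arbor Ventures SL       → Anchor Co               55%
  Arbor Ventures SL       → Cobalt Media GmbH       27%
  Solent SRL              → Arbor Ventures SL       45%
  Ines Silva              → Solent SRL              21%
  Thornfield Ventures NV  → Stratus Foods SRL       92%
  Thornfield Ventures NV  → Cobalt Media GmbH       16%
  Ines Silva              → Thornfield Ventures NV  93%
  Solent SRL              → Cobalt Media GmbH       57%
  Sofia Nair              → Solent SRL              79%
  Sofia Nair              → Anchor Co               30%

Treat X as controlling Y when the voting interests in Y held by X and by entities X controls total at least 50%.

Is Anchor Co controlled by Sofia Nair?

Sofia holds 79% of Solent, so Sofia controls Solent.
Solent holds 57% of Cobalt, so Sofia controls Cobalt.
In Anchor, Sofia's side holds only 30%, not ≥ 50%.
So Sofia does not control Anchor.

No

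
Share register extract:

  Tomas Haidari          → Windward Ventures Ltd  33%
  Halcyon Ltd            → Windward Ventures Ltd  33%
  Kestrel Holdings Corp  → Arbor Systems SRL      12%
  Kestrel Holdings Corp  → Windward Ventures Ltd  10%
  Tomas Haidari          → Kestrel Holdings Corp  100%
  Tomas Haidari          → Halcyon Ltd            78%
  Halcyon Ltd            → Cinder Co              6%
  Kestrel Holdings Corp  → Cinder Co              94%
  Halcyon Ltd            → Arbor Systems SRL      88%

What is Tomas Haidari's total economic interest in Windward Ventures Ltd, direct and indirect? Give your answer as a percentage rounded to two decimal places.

Tomas reaches Windward along 3 paths.
Via Halcyon: 78% × 33% = 25.74%.
Via Kestrel: 100% × 10% = 10%.
Direct stake: 33% = 33%.
Total: 25.74% + 10% + 33% = 68.74%.

68.74%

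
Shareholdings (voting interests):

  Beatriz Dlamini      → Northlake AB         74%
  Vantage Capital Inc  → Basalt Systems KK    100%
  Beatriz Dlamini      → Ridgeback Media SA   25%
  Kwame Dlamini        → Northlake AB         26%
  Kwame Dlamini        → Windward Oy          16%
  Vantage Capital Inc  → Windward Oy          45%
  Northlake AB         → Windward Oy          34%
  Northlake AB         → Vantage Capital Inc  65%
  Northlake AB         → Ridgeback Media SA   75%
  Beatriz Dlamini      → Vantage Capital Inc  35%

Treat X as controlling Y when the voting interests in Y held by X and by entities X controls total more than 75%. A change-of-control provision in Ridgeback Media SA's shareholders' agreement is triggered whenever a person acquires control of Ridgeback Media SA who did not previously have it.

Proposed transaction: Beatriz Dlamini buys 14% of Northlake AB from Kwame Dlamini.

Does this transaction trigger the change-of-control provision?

The purchase adds only to Beatriz's holdings (Kwame's stake shrinks), so Beatriz is the only person who could newly come to control Ridgeback.
Beatriz's largest direct stake is 74% in Northlake, which does not meet the threshold, so Beatriz controls no company.
In Ridgeback, Beatriz's side holds only 25%, not > 75%.
So before the transaction, Beatriz does not control Ridgeback.
After the purchase, Beatriz's direct stake in Northlake rises to 74% + 14% = 88%, and Kwame's stake falls to 12%.
Beatriz holds 88% of Northlake, so Beatriz controls Northlake.
Northlake and Beatriz together hold 75% + 25% = 100% of Ridgeback, so Beatriz controls Ridgeback.
Beatriz did not control Ridgeback before and does after, so the clause is triggered.

Yes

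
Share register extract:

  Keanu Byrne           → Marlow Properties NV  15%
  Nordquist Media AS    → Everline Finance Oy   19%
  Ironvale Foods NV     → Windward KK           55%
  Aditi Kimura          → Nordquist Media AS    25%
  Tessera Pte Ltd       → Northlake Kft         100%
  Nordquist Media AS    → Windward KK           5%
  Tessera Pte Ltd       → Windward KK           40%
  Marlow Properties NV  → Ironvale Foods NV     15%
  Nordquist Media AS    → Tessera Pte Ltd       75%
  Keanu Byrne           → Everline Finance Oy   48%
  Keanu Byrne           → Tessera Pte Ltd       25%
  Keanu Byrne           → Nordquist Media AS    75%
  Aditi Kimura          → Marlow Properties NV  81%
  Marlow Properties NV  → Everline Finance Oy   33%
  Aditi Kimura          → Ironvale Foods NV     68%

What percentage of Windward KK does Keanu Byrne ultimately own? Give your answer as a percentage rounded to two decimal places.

Keanu reaches Windward along 4 paths.
Via Tessera: 25% × 40% = 10%.
Via Nordquist → Tessera: 75% × 75% × 40% = 22.5%.
Via Nordquist: 75% × 5% = 3.75%.
Via Marlow → Ironvale: 15% × 15% × 55% = 1.2375%.
Total: 10% + 22.5% + 3.75% + 1.2375% = 37.4875%.
Rounded: 37.49%.

37.49%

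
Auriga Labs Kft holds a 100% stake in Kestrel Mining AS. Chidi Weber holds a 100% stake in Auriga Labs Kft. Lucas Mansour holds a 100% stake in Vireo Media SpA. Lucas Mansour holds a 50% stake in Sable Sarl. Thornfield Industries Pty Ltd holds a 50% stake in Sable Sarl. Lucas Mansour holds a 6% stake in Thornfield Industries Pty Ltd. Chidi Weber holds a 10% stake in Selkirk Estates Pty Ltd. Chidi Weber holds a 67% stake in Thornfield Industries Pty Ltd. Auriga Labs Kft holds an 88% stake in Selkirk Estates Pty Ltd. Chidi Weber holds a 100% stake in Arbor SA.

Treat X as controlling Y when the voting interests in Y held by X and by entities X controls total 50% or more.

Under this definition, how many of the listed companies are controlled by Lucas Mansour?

2

Lucas holds 100% of Vireo, so Lucas controls Vireo.
Lucas holds 50% of Sable, so Lucas controls Sable.
No other company's threshold is met.
Lucas controls 2 companies.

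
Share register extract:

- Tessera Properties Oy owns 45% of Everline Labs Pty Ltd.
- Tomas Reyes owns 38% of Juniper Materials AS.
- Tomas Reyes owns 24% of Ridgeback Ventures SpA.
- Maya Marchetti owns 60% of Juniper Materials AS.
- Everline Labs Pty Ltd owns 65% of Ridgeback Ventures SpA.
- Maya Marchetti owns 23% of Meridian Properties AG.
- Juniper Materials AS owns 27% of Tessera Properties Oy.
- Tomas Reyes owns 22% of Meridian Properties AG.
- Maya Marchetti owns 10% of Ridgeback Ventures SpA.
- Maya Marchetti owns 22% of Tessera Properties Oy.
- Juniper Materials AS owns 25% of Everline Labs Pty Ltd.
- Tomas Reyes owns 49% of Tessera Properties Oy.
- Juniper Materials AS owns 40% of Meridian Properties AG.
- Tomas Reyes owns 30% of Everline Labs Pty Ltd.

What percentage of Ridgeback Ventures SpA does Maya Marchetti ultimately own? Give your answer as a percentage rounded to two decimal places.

30.92%

Maya reaches Ridgeback along 4 paths.
Via Juniper → Everline: 60% × 25% × 65% = 9.75%.
Via Tessera → Everline: 22% × 45% × 65% = 6.435%.
Via Juniper → Tessera → Everline: 60% × 27% × 45% × 65% = 4.7385%.
Direct stake: 10% = 10%.
Total: 9.75% + 6.435% + 4.7385% + 10% = 30.9235%.
Rounded: 30.92%.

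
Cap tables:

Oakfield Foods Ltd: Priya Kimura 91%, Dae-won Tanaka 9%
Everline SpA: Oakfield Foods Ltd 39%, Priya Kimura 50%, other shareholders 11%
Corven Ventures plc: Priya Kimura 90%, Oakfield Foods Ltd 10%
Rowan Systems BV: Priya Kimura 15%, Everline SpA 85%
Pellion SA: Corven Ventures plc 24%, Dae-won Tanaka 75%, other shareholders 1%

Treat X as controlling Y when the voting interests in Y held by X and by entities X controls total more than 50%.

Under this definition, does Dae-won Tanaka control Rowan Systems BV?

No

Dae-won holds 75% of Pellion, so Dae-won controls Pellion.
Neither Dae-won nor any entity Dae-won controls holds any voting interest in Rowan.
So Dae-won does not control Rowan.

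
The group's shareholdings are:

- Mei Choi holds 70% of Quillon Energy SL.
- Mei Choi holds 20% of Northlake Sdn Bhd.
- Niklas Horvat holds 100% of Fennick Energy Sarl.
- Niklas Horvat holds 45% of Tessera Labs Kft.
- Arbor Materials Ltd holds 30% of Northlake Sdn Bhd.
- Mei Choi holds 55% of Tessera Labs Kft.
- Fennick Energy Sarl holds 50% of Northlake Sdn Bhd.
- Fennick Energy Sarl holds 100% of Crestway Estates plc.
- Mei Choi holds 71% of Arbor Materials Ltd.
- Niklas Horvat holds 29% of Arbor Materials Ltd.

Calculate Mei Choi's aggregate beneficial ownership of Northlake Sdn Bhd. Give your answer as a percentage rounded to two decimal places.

41.30%

Mei reaches Northlake along 2 paths.
Via Arbor: 71% × 30% = 21.3%.
Direct stake: 20% = 20%.
Total: 21.3% + 20% = 41.3%.
Rounded: 41.30%.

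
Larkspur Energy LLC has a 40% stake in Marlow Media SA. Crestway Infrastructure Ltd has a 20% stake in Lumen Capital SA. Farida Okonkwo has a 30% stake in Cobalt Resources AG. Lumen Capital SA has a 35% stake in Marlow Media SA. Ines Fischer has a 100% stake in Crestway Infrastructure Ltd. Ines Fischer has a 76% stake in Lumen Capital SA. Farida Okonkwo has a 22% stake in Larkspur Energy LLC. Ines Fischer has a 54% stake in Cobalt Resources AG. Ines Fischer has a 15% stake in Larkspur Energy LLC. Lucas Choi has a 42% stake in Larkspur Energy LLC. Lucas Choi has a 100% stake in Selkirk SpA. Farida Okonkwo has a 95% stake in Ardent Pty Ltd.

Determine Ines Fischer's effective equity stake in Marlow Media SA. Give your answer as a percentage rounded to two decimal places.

Ines reaches Marlow along 3 paths.
Via Larkspur: 15% × 40% = 6%.
Via Crestway → Lumen: 100% × 20% × 35% = 7%.
Via Lumen: 76% × 35% = 26.6%.
Total: 6% + 7% + 26.6% = 39.6%.
Rounded: 39.60%.

39.60%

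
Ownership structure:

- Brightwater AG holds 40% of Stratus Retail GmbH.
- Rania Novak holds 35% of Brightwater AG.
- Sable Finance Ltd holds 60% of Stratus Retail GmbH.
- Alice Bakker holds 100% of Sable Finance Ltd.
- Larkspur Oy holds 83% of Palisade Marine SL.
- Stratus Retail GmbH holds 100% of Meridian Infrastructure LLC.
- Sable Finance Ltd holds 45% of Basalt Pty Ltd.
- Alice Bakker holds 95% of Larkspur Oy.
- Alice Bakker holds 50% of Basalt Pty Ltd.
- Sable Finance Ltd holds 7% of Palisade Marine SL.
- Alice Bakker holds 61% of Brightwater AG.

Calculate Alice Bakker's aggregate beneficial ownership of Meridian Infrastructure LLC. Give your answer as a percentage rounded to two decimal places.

Alice reaches Meridian along 2 paths.
Via Brightwater → Stratus: 61% × 40% × 100% = 24.4%.
Via Sable → Stratus: 100% × 60% × 100% = 60%.
Total: 24.4% + 60% = 84.4%.
Rounded: 84.40%.

84.40%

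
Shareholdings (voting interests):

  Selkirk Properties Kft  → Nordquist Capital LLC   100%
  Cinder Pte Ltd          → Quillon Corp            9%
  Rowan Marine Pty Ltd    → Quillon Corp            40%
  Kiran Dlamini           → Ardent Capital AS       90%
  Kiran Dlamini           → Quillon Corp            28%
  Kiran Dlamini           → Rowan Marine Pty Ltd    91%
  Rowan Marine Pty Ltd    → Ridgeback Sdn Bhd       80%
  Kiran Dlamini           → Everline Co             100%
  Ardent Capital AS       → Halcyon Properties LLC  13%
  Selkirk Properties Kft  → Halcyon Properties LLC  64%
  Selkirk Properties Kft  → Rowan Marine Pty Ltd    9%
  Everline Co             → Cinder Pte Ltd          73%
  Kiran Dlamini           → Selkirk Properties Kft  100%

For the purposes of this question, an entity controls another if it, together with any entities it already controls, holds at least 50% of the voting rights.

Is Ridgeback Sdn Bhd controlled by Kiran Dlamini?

Yes

Kiran holds 100% of Selkirk, so Kiran controls Selkirk.
Kiran and Selkirk together hold 91% + 9% = 100% of Rowan, so Kiran controls Rowan.
Rowan holds 80% of Ridgeback, so Kiran controls Ridgeback.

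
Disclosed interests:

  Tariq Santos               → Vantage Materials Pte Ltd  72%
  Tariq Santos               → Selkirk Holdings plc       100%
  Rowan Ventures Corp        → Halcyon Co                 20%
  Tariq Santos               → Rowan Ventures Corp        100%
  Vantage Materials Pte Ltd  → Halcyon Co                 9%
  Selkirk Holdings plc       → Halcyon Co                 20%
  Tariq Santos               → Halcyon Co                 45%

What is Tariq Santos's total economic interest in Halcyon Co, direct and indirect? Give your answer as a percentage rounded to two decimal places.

91.48%

Tariq reaches Halcyon along 4 paths.
Direct stake: 45% = 45%.
Via Vantage: 72% × 9% = 6.48%.
Via Rowan: 100% × 20% = 20%.
Via Selkirk: 100% × 20% = 20%.
Total: 45% + 6.48% + 20% + 20% = 91.48%.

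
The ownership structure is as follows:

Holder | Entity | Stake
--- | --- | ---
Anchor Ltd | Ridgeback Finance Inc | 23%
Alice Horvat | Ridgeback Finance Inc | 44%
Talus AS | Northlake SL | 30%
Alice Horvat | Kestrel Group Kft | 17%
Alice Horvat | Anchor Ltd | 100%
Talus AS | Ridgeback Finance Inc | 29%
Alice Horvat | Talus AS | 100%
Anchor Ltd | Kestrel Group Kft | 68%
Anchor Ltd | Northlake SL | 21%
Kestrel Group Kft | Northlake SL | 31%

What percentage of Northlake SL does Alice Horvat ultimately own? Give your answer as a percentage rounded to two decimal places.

77.35%

Alice reaches Northlake along 4 paths.
Via Kestrel: 17% × 31% = 5.27%.
Via Anchor → Kestrel: 100% × 68% × 31% = 21.08%.
Via Anchor: 100% × 21% = 21%.
Via Talus: 100% × 30% = 30%.
Total: 5.27% + 21.08% + 21% + 30% = 77.35%.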